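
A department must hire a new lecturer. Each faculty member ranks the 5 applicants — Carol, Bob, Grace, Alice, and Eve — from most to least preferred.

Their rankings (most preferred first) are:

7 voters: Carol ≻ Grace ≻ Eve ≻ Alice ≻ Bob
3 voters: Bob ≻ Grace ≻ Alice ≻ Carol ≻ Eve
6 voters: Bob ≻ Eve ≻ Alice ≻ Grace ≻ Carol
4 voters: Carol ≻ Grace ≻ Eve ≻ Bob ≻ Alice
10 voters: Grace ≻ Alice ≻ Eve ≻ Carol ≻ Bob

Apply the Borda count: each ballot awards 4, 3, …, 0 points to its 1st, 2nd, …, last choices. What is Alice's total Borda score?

Borda scores:
  Carol: 7·4 + 3·1 + 6·0 + 4·4 + 10·1 = 57
  Bob: 7·0 + 3·4 + 6·4 + 4·1 + 10·0 = 40
  Grace: 7·3 + 3·3 + 6·1 + 4·3 + 10·4 = 88
  Alice: 7·1 + 3·2 + 6·2 + 4·0 + 10·3 = 55
  Eve: 7·2 + 3·0 + 6·3 + 4·2 + 10·2 = 60

55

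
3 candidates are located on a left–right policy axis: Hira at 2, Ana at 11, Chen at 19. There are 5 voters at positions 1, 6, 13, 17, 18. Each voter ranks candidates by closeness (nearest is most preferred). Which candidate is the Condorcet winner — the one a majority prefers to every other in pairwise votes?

With single-peaked preferences on a line, the Condorcet winner is the candidate closest to the median voter.
The median voter (position 13) is closest to Ana at 11.
Check: Ana vs Chen — voters closer to Ana: 3 of 5.

Ana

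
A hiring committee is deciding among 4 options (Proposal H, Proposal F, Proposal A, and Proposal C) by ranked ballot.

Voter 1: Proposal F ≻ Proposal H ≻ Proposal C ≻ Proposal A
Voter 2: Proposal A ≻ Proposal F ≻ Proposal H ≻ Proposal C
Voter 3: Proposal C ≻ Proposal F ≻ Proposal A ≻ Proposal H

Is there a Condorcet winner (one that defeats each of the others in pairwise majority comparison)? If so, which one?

Head-to-head results (3 voters total):
Proposal H vs Proposal F: Proposal F wins 3–0.
Proposal H vs Proposal A: Proposal A wins 2–1.
Proposal H vs Proposal C: Proposal H wins 2–1.
Proposal F vs Proposal A: Proposal F wins 2–1.
Proposal F vs Proposal C: Proposal F wins 2–1.
Proposal A vs Proposal C: Proposal C wins 2–1.
Proposal F beats each rival — Proposal H (3–0), Proposal A (2–1), Proposal C (2–1) — so Proposal F is the Condorcet winner.

Proposal F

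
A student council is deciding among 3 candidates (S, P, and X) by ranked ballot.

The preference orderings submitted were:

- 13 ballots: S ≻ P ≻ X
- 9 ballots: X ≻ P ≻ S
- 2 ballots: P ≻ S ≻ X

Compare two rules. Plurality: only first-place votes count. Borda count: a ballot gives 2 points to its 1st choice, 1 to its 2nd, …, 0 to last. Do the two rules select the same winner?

Plurality first-place counts: S 13, P 2, X 9 → S.
Borda totals: S 28, P 26, X 18 → S.
The two rules agree on S.

Yes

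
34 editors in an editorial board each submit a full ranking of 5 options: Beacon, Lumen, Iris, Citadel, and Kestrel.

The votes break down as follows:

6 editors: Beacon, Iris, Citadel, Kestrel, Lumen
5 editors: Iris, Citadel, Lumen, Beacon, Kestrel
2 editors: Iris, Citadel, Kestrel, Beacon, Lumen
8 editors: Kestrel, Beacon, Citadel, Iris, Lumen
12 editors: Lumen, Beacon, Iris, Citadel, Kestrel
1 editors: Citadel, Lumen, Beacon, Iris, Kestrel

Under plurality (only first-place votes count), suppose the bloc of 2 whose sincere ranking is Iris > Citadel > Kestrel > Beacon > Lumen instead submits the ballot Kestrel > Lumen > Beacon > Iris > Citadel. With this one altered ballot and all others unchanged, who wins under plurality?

First-place totals with the altered ballot: Beacon 6, Lumen 12, Iris 5, Citadel 1, Kestrel 10.
The winner is unchanged: still Lumen.

Lumen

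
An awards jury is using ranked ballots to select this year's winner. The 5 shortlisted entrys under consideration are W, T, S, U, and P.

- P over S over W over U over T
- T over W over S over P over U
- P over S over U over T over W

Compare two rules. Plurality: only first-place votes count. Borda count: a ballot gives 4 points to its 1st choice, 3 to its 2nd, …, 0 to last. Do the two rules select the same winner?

Plurality first-place counts: W 0, T 1, S 0, U 0, P 2 → P.
Borda totals: W 5, T 5, S 8, U 3, P 9 → P.
The two rules agree on P.

Yes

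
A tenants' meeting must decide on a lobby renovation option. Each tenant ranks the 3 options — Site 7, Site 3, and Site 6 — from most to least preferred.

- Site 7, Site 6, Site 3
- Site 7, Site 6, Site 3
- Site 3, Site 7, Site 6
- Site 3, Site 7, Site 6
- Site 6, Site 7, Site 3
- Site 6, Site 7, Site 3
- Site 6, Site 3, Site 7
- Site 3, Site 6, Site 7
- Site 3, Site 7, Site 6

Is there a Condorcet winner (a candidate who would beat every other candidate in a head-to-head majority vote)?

No

Head-to-head results (9 voters total):
Site 7 vs Site 3: Site 3 wins 5–4.
Site 7 vs Site 6: Site 7 wins 5–4.
Site 3 vs Site 6: Site 6 wins 5–4.
No candidate beats all others: Site 7 beats Site 6 beats Site 3 beats Site 7, a majority cycle.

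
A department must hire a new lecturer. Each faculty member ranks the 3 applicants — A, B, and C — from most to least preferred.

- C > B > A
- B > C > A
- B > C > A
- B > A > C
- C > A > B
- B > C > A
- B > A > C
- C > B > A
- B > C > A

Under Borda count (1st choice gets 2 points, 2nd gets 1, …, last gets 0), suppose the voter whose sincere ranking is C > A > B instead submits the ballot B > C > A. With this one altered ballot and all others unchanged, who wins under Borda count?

B

Borda totals with the altered ballot: A 2, B 16, C 9.
The winner is unchanged: still B.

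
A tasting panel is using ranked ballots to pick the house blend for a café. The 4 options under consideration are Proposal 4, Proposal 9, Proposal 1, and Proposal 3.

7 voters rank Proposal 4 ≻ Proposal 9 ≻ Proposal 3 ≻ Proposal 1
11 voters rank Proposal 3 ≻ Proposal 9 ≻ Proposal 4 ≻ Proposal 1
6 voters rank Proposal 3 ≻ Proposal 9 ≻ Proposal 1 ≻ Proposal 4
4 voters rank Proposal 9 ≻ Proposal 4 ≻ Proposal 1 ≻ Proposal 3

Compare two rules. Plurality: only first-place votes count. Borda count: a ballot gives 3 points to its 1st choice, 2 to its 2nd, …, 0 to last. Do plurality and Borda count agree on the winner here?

Plurality first-place counts: Proposal 4 7, Proposal 9 4, Proposal 1 0, Proposal 3 17 → Proposal 3.
Borda totals: Proposal 4 40, Proposal 9 60, Proposal 1 10, Proposal 3 58 → Proposal 9.
The two rules disagree: plurality picks Proposal 3, Borda picks Proposal 9.

No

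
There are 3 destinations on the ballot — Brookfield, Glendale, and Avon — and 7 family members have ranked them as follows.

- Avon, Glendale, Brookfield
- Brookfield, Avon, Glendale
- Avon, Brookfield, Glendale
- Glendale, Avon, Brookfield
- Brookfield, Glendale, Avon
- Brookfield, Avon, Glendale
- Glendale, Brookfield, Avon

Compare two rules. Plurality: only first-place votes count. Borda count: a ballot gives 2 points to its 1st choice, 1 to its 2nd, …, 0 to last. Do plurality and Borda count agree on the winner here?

Plurality first-place counts: Brookfield 3, Glendale 2, Avon 2 → Brookfield.
Borda totals: Brookfield 8, Glendale 6, Avon 7 → Brookfield.
The two rules agree on Brookfield.

Yes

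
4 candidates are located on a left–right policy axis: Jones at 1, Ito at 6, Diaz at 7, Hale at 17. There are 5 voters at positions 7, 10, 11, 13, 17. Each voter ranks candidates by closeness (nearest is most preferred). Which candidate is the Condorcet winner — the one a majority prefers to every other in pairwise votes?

Diaz

With single-peaked preferences on a line, the Condorcet winner is the candidate closest to the median voter.
The median voter (position 11) is closest to Diaz at 7.
Check: Diaz vs Hale — voters closer to Diaz: 3 of 5.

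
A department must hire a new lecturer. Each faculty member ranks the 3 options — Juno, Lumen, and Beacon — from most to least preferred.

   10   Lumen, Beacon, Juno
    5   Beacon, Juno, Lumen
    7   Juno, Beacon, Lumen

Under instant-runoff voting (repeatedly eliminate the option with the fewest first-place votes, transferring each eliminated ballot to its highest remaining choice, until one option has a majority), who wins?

Juno

Round 1: Lumen 10, Juno 7, Beacon 5. Beacon has the fewest and is eliminated.
Round 2: Juno 12, Lumen 10. Juno has a majority.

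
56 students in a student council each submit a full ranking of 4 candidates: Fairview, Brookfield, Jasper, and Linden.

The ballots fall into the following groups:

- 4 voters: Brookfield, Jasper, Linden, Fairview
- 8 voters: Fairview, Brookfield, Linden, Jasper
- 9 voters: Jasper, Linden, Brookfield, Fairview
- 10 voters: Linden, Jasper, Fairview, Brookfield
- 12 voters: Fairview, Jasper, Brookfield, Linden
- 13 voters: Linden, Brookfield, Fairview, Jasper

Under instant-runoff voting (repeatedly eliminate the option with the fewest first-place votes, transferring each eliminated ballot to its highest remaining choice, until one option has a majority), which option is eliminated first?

Brookfield

Round 1: Linden 23, Fairview 20, Jasper 9, Brookfield 4. Brookfield has the fewest and is eliminated.
Round 2: Linden 23, Fairview 20, Jasper 13. Jasper has the fewest and is eliminated.
Round 3: Linden 36, Fairview 20. Linden has a majority.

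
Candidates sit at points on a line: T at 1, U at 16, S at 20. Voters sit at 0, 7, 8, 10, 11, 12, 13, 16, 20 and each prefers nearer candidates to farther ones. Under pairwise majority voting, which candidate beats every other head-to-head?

U

With single-peaked preferences on a line, the Condorcet winner is the candidate closest to the median voter.
The median voter (position 11) is closest to U at 16.
Check: U vs S — voters closer to U: 8 of 9.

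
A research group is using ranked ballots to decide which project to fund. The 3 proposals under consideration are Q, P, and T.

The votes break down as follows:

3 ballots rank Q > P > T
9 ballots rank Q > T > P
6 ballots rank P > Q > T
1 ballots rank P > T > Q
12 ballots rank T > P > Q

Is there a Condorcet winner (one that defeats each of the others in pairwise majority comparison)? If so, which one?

Head-to-head results (31 voters total):
Q vs P: P wins 19–12.
Q vs T: Q wins 18–13.
P vs T: T wins 21–10.
No candidate beats all others: Q beats T beats P beats Q, a majority cycle.

There is no Condorcet winner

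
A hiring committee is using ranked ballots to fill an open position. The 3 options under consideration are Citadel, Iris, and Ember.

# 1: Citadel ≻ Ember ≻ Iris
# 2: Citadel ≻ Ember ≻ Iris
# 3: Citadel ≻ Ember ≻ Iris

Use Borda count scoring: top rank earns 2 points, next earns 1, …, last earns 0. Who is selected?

Borda scores:
  Citadel: 2 + 2 + 2 = 6
  Iris: 0 + 0 + 0 = 0
  Ember: 1 + 1 + 1 = 3
Citadel has the highest total.

Citadel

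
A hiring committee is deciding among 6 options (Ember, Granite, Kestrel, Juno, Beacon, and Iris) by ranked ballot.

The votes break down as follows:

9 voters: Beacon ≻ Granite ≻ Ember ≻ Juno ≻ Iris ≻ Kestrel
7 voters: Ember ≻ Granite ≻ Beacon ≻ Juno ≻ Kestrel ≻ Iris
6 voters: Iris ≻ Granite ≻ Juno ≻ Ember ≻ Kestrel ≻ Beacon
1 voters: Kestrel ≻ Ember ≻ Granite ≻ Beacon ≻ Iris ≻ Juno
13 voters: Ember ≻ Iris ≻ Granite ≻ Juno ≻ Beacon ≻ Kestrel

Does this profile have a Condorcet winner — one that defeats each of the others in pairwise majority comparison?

Yes

Head-to-head results (36 voters total):
Ember vs Granite: Ember wins 21–15.
Ember vs Kestrel: Ember wins 35–1.
Ember vs Juno: Ember wins 30–6.
Ember vs Beacon: Ember wins 27–9.
Ember vs Iris: Ember wins 30–6.
Granite vs Kestrel: Granite wins 35–1.
Granite vs Juno: Granite wins 36–0.
Granite vs Beacon: Granite wins 27–9.
Granite vs Iris: Iris wins 19–17.
Kestrel vs Juno: Juno wins 35–1.
Kestrel vs Beacon: Beacon wins 29–7.
Kestrel vs Iris: Iris wins 28–8.
Juno vs Beacon: Juno wins 19–17.
Juno vs Iris: Iris wins 20–16.
Beacon vs Iris: Iris wins 19–17.
Ember beats each rival — Granite (21–15), Kestrel (35–1), Juno (30–6), Beacon (27–9), Iris (30–6) — so Ember is the Condorcet winner.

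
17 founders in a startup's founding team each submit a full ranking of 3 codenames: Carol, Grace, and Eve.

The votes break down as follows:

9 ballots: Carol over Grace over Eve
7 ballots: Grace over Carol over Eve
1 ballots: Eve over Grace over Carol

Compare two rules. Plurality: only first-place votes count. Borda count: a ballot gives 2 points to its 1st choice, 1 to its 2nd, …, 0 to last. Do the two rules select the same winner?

Yes

Plurality first-place counts: Carol 9, Grace 7, Eve 1 → Carol.
Borda totals: Carol 25, Grace 24, Eve 2 → Carol.
The two rules agree on Carol.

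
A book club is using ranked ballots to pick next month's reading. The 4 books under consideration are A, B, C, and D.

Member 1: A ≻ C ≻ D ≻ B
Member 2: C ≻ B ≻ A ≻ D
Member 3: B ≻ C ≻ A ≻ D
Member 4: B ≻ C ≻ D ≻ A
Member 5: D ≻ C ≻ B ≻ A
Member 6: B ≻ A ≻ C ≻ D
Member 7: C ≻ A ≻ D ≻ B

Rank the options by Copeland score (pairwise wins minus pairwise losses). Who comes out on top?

C

Pairwise results:
  A vs B: B wins 5–2.
  A vs C: C wins 5–2.
  A vs D: A wins 5–2.
  B vs C: C wins 4–3.
  B vs D: B wins 4–3.
  C vs D: C wins 6–1.
Copeland scores (wins − losses):
  A: 1 − 2 = -1
  B: 2 − 1 = 1
  C: 3 − 0 = 3
  D: 0 − 3 = -3
C has the best Copeland score.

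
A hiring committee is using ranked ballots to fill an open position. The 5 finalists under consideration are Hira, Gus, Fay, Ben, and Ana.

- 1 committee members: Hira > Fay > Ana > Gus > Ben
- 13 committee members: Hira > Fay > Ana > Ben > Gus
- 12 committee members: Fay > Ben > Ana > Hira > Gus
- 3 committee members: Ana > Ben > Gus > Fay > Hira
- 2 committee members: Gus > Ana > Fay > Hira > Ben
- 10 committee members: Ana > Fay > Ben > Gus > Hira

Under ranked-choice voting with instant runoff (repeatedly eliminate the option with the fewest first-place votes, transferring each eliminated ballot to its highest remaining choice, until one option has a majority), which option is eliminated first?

Round 1: Hira 14, Ana 13, Fay 12, Gus 2, Ben 0. Ben has the fewest and is eliminated.
Round 2: Hira 14, Ana 13, Fay 12, Gus 2. Gus has the fewest and is eliminated.
Round 3: Ana 15, Hira 14, Fay 12. Fay has the fewest and is eliminated.
Round 4: Ana 27, Hira 14. Ana has a majority.

Ben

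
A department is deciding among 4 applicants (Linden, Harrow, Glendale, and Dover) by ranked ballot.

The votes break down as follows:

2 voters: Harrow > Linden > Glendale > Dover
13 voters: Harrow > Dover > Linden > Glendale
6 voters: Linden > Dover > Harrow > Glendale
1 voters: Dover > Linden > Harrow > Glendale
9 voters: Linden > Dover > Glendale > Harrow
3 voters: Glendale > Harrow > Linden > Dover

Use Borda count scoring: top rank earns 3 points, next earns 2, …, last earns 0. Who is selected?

Borda scores:
  Linden: 2·2 + 13·1 + 6·3 + 2 + 9·3 + 3·1 = 67
  Harrow: 2·3 + 13·3 + 6·1 + 1 + 9·0 + 3·2 = 58
  Glendale: 2·1 + 13·0 + 6·0 + 0 + 9·1 + 3·3 = 20
  Dover: 2·0 + 13·2 + 6·2 + 3 + 9·2 + 3·0 = 59
Linden has the highest total.

Linden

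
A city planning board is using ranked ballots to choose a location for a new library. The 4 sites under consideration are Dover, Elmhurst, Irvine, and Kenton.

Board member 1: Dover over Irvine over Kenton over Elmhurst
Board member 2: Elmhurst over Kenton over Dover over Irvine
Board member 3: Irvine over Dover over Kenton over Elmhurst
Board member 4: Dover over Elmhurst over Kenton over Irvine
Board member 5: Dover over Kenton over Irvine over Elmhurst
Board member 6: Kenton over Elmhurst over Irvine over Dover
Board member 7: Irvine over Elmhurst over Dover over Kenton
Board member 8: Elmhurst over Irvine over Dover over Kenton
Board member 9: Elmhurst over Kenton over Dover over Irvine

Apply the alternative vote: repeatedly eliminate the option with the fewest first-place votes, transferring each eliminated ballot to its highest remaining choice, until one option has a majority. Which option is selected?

Elmhurst

Round 1: Dover 3, Elmhurst 3, Irvine 2, Kenton 1. Kenton has the fewest and is eliminated.
Round 2: Elmhurst 4, Dover 3, Irvine 2. Irvine has the fewest and is eliminated.
Round 3: Elmhurst 5, Dover 4. Elmhurst has a majority.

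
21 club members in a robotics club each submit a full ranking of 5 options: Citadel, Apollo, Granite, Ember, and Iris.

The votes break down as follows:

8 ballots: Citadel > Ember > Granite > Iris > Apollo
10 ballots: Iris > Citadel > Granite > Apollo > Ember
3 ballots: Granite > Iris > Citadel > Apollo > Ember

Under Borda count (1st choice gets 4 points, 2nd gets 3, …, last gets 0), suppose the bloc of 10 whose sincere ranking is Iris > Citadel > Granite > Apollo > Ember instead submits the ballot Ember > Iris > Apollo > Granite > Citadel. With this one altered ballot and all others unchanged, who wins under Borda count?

Ember

Borda totals with the altered ballot: Citadel 38, Apollo 23, Granite 38, Ember 64, Iris 47.
The switch changes the winner from Citadel to Ember.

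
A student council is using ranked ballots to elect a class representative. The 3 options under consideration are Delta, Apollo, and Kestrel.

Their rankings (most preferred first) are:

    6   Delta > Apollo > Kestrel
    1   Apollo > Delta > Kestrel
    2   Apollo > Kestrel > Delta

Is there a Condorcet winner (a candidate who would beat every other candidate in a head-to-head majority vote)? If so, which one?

Delta

Head-to-head results (9 voters total):
Delta vs Apollo: Delta wins 6–3.
Delta vs Kestrel: Delta wins 7–2.
Apollo vs Kestrel: Apollo wins 9–0.
Delta beats each rival — Apollo (6–3), Kestrel (7–2) — so Delta is the Condorcet winner.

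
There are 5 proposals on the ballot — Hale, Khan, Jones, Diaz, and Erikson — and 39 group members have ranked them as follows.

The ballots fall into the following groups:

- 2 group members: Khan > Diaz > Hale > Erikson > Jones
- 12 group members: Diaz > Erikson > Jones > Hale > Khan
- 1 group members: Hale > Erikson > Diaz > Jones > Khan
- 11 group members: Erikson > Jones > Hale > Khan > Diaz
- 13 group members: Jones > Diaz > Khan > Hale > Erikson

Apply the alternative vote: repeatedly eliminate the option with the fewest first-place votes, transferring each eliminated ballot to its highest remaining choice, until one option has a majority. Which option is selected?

Jones

Round 1: Jones 13, Diaz 12, Erikson 11, Khan 2, Hale 1. Hale has the fewest and is eliminated.
Round 2: Jones 13, Diaz 12, Erikson 12, Khan 2. Khan has the fewest and is eliminated.
Round 3: Diaz 14, Jones 13, Erikson 12. Erikson has the fewest and is eliminated.
Round 4: Jones 24, Diaz 15. Jones has a majority.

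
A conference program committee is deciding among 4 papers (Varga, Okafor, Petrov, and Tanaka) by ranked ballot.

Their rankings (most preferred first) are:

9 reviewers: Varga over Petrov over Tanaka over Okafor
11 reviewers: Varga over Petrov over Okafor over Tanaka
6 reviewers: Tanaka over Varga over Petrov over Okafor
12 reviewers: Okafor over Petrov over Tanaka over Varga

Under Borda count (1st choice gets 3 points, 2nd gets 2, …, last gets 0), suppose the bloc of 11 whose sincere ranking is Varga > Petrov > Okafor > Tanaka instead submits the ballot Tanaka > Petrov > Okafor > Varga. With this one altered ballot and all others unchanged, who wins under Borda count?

Borda totals with the altered ballot: Varga 39, Okafor 47, Petrov 70, Tanaka 72.
The switch changes the winner from Varga to Tanaka.

Tanaka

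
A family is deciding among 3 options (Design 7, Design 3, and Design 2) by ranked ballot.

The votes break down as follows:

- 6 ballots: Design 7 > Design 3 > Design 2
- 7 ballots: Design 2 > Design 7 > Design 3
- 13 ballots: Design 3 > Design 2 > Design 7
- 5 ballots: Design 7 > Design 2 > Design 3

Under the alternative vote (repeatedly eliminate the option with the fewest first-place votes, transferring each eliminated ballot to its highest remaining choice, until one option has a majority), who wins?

Design 7

Round 1: Design 3 13, Design 7 11, Design 2 7. Design 2 has the fewest and is eliminated.
Round 2: Design 7 18, Design 3 13. Design 7 has a majority.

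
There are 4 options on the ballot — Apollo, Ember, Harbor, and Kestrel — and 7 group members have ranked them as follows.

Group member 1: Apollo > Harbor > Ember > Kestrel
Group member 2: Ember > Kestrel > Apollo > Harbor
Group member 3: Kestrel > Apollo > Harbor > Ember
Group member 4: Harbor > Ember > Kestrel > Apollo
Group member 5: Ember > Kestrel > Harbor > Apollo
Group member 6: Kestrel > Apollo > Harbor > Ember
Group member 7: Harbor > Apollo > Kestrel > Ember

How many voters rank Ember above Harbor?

Ballots ranking Ember above Harbor: 2.
Ballots ranking Harbor above Ember: 5.
So 2 of 7 voters prefer Ember to Harbor.

2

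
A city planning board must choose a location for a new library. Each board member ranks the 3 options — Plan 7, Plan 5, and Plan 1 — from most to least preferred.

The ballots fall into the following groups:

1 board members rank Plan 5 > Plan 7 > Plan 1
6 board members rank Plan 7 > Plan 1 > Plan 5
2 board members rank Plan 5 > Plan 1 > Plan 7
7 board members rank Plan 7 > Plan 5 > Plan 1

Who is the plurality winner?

First-place vote totals:
  Plan 7: 13
  Plan 5: 3
  Plan 1: 0
Plan 7 has the most first-place votes.

Plan 7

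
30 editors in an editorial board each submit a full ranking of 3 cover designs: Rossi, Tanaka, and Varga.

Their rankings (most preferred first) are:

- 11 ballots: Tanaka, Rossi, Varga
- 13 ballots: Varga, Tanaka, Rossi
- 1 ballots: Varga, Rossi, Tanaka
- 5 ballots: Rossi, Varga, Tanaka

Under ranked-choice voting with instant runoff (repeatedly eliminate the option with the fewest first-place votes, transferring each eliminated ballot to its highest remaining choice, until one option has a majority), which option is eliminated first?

Round 1: Varga 14, Tanaka 11, Rossi 5. Rossi has the fewest and is eliminated.
Round 2: Varga 19, Tanaka 11. Varga has a majority.

Rossi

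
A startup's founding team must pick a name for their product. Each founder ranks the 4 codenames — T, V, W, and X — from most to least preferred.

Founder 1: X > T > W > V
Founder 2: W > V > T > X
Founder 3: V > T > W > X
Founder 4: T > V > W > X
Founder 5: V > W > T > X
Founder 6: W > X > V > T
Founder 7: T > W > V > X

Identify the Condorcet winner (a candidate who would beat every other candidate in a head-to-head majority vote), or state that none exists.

Head-to-head results (7 voters total):
T vs V: V wins 4–3.
T vs W: T wins 4–3.
T vs X: T wins 5–2.
V vs W: W wins 4–3.
V vs X: V wins 5–2.
W vs X: W wins 6–1.
No candidate beats all others: T beats W beats V beats T, a majority cycle.

None — there is no Condorcet winner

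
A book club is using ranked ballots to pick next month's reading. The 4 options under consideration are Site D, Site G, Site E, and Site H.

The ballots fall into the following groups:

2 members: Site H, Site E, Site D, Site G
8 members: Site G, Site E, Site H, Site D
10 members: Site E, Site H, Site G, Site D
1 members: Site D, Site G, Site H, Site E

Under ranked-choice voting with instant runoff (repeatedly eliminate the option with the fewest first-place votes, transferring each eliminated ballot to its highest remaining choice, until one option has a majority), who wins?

Round 1: Site E 10, Site G 8, Site H 2, Site D 1. Site D has the fewest and is eliminated.
Round 2: Site E 10, Site G 9, Site H 2. Site H has the fewest and is eliminated.
Round 3: Site E 12, Site G 9. Site E has a majority.

Site E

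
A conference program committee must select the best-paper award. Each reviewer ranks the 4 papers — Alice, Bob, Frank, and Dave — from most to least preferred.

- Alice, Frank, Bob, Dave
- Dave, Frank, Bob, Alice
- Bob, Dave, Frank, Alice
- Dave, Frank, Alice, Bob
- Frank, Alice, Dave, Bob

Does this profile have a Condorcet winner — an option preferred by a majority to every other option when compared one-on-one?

Head-to-head results (5 voters total):
Alice vs Bob: Alice wins 3–2.
Alice vs Frank: Frank wins 4–1.
Alice vs Dave: Dave wins 3–2.
Bob vs Frank: Frank wins 4–1.
Bob vs Dave: Dave wins 3–2.
Frank vs Dave: Dave wins 3–2.
Dave beats each rival — Alice (3–2), Bob (3–2), Frank (3–2) — so Dave is the Condorcet winner.

Yes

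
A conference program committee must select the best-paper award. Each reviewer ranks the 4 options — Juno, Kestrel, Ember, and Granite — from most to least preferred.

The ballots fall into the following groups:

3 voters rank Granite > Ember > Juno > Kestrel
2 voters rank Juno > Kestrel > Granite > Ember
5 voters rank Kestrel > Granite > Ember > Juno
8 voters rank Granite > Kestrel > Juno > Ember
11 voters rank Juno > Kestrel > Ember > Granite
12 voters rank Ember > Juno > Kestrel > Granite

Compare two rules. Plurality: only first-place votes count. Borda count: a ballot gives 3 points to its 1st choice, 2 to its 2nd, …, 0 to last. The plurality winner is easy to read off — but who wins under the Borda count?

Plurality first-place counts: Juno 13, Kestrel 5, Ember 12, Granite 11 → Juno.
Borda totals: Juno 74, Kestrel 69, Ember 58, Granite 45 → Juno.

Juno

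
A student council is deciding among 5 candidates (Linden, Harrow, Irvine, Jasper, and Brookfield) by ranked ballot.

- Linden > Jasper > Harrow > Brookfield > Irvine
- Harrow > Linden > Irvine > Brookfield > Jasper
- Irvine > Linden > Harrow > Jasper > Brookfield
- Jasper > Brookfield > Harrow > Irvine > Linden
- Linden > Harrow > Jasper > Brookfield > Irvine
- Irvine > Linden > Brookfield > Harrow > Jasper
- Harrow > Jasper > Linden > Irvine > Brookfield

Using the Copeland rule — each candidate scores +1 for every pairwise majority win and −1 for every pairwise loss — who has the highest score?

Pairwise results:
  Linden vs Harrow: Linden wins 4–3.
  Linden vs Irvine: Linden wins 4–3.
  Linden vs Jasper: Linden wins 5–2.
  Linden vs Brookfield: Linden wins 6–1.
  Harrow vs Irvine: Harrow wins 5–2.
  Harrow vs Jasper: Harrow wins 5–2.
  Harrow vs Brookfield: Harrow wins 5–2.
  Irvine vs Jasper: Jasper wins 4–3.
  Irvine vs Brookfield: Irvine wins 4–3.
  Jasper vs Brookfield: Jasper wins 5–2.
Copeland scores (wins − losses):
  Linden: 4 − 0 = 4
  Harrow: 3 − 1 = 2
  Irvine: 1 − 3 = -2
  Jasper: 2 − 2 = 0
  Brookfield: 0 − 4 = -4
Linden has the best Copeland score.

Linden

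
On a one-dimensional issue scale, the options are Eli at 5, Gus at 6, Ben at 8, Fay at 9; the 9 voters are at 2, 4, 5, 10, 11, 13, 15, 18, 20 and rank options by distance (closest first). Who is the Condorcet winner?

With single-peaked preferences on a line, the Condorcet winner is the candidate closest to the median voter.
The median voter (position 11) is closest to Fay at 9.
Check: Fay vs Eli — voters closer to Fay: 6 of 9.

Fay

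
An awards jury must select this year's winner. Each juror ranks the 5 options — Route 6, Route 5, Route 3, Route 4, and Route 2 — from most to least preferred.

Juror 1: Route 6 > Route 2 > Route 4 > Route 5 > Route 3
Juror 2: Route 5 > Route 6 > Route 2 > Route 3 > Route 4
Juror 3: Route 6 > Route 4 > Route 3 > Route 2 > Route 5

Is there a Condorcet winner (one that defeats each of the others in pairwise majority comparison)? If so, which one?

Route 6

Head-to-head results (3 voters total):
Route 6 vs Route 5: Route 6 wins 2–1.
Route 6 vs Route 3: Route 6 wins 3–0.
Route 6 vs Route 4: Route 6 wins 3–0.
Route 6 vs Route 2: Route 6 wins 3–0.
Route 5 vs Route 3: Route 5 wins 2–1.
Route 5 vs Route 4: Route 4 wins 2–1.
Route 5 vs Route 2: Route 2 wins 2–1.
Route 3 vs Route 4: Route 4 wins 2–1.
Route 3 vs Route 2: Route 2 wins 2–1.
Route 4 vs Route 2: Route 2 wins 2–1.
Route 6 beats each rival — Route 5 (2–1), Route 3 (3–0), Route 4 (3–0), Route 2 (3–0) — so Route 6 is the Condorcet winner.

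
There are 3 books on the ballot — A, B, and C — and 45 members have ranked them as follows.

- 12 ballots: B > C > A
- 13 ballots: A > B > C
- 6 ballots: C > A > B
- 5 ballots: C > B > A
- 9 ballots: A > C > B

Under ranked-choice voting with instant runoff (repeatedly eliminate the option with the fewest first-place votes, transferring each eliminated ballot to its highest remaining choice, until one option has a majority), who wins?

A

Round 1: A 22, B 12, C 11. C has the fewest and is eliminated.
Round 2: A 28, B 17. A has a majority.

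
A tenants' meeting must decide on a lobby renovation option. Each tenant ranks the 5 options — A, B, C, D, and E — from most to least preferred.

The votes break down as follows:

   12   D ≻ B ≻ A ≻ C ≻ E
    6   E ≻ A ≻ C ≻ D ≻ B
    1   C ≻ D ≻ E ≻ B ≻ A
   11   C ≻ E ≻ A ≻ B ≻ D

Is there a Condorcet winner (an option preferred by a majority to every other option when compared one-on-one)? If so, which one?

There is no Condorcet winner

Head-to-head results (30 voters total):
A vs B: A wins 17–13.
A vs C: A wins 18–12.
A vs D: A wins 17–13.
A vs E: E wins 18–12.
B vs C: C wins 18–12.
B vs D: D wins 19–11.
B vs E: E wins 18–12.
C vs D: C wins 18–12.
C vs E: C wins 24–6.
D vs E: E wins 17–13.
No candidate beats all others: A beats C beats E beats A, a majority cycle.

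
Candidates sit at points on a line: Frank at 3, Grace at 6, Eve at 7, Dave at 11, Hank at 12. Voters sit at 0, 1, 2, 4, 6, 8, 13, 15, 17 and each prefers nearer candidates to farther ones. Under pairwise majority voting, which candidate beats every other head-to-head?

Grace

With single-peaked preferences on a line, the Condorcet winner is the candidate closest to the median voter.
The median voter (position 6) is closest to Grace at 6.
Check: Grace vs Hank — voters closer to Grace: 6 of 9.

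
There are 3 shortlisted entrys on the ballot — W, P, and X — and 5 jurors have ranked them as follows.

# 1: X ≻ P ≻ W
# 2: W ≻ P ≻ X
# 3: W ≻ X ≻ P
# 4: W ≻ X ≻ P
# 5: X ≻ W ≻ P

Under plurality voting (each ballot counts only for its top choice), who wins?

First-place vote totals:
  W: 3
  P: 0
  X: 2
W has the most first-place votes.

W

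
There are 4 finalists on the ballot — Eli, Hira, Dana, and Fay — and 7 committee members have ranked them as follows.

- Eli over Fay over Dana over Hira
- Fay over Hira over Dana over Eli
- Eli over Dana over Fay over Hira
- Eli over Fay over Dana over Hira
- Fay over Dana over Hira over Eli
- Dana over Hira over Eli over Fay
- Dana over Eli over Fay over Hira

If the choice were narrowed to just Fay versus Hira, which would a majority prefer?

Ballots ranking Fay above Hira: 6.
Ballots ranking Hira above Fay: 1.
Fay wins the head-to-head, 6–1.

Fay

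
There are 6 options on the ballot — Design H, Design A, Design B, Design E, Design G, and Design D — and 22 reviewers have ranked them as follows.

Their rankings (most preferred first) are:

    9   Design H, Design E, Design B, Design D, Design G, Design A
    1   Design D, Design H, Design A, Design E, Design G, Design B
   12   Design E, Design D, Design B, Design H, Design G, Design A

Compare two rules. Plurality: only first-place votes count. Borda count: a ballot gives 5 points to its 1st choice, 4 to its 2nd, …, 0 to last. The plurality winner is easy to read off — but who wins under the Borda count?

Plurality first-place counts: Design H 9, Design A 0, Design B 0, Design E 12, Design G 0, Design D 1 → Design E.
Borda totals: Design H 73, Design A 3, Design B 63, Design E 98, Design G 22, Design D 71 → Design E.

Design E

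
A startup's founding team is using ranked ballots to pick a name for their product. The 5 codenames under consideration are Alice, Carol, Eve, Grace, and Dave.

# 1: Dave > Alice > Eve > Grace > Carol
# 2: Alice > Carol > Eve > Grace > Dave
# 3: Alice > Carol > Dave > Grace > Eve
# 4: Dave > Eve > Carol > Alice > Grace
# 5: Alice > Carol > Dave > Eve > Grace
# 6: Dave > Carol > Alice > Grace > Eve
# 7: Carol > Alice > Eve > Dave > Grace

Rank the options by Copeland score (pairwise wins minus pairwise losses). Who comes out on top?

Alice

Pairwise results:
  Alice vs Carol: Alice wins 4–3.
  Alice vs Eve: Alice wins 6–1.
  Alice vs Grace: Alice wins 7–0.
  Alice vs Dave: Alice wins 4–3.
  Carol vs Eve: Carol wins 5–2.
  Carol vs Grace: Carol wins 6–1.
  Carol vs Dave: Carol wins 4–3.
  Eve vs Grace: Eve wins 5–2.
  Eve vs Dave: Dave wins 5–2.
  Grace vs Dave: Dave wins 6–1.
Copeland scores (wins − losses):
  Alice: 4 − 0 = 4
  Carol: 3 − 1 = 2
  Eve: 1 − 3 = -2
  Grace: 0 − 4 = -4
  Dave: 2 − 2 = 0
Alice has the best Copeland score.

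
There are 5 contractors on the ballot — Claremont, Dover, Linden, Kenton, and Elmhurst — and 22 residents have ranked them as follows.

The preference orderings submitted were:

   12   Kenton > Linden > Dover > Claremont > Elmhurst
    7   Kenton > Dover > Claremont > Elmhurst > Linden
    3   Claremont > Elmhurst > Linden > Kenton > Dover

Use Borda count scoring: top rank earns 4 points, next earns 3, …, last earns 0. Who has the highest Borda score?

Borda scores:
  Claremont: 12·1 + 7·2 + 3·4 = 38
  Dover: 12·2 + 7·3 + 3·0 = 45
  Linden: 12·3 + 7·0 + 3·2 = 42
  Kenton: 12·4 + 7·4 + 3·1 = 79
  Elmhurst: 12·0 + 7·1 + 3·3 = 16
Kenton has the highest total.

Kenton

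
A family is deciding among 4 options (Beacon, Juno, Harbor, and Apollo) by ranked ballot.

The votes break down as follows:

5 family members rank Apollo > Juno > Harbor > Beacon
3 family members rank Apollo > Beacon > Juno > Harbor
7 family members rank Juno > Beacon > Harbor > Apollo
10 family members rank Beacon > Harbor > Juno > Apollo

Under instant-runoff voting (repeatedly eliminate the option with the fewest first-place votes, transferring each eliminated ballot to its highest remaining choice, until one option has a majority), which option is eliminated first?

Round 1: Beacon 10, Apollo 8, Juno 7, Harbor 0. Harbor has the fewest and is eliminated.
Round 2: Beacon 10, Apollo 8, Juno 7. Juno has the fewest and is eliminated.
Round 3: Beacon 17, Apollo 8. Beacon has a majority.

Harbor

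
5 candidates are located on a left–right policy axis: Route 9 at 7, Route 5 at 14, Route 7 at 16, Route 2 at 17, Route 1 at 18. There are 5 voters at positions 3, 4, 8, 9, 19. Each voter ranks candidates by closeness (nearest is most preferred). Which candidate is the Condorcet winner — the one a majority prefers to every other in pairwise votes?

With single-peaked preferences on a line, the Condorcet winner is the candidate closest to the median voter.
The median voter (position 8) is closest to Route 9 at 7.
Check: Route 9 vs Route 2 — voters closer to Route 9: 4 of 5.

Route 9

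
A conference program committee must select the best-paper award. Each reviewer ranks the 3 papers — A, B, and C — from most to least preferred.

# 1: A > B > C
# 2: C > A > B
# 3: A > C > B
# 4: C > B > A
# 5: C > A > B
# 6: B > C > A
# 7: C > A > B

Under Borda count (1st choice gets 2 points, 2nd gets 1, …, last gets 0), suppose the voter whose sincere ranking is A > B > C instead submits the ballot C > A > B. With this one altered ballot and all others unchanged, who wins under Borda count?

C

Borda totals with the altered ballot: A 6, B 3, C 12.
The winner is unchanged: still C.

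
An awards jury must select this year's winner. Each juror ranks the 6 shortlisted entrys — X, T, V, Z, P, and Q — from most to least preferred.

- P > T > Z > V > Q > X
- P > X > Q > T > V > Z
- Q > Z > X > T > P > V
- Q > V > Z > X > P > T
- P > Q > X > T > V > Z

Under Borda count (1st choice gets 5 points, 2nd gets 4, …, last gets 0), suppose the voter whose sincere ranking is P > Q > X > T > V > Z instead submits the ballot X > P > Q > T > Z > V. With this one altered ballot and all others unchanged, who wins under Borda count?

Borda totals with the altered ballot: X 14, T 10, V 7, Z 11, P 16, Q 17.
The winner is unchanged: still Q.

Q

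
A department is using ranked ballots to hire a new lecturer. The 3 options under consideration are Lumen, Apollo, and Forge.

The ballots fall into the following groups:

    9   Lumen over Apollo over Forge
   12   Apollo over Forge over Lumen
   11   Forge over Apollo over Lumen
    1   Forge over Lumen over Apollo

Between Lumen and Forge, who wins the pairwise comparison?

Forge

Ballots ranking Lumen above Forge: 9.
Ballots ranking Forge above Lumen: 12+11+1 = 24.
Forge wins the head-to-head, 24–9.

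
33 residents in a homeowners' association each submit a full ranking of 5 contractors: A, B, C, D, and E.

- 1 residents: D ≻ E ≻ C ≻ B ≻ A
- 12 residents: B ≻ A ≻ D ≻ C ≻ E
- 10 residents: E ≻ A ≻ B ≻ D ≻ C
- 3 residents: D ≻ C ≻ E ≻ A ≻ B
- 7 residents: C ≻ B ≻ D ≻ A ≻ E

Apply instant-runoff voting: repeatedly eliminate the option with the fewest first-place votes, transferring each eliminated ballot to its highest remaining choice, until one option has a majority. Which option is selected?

B

Round 1: B 12, E 10, C 7, D 4, A 0. A has the fewest and is eliminated.
Round 2: B 12, E 10, C 7, D 4. D has the fewest and is eliminated.
Round 3: B 12, E 11, C 10. C has the fewest and is eliminated.
Round 4: B 19, E 14. B has a majority.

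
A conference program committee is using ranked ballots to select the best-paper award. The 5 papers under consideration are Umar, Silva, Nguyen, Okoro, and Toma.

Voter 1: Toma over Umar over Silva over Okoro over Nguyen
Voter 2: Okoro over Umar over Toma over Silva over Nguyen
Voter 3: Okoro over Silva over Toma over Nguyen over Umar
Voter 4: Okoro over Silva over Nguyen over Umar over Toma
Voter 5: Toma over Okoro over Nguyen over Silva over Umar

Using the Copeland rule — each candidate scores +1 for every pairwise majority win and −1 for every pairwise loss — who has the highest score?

Pairwise results:
  Umar vs Silva: Silva wins 3–2.
  Umar vs Nguyen: Nguyen wins 3–2.
  Umar vs Okoro: Okoro wins 4–1.
  Umar vs Toma: Toma wins 3–2.
  Silva vs Nguyen: Silva wins 4–1.
  Silva vs Okoro: Okoro wins 4–1.
  Silva vs Toma: Toma wins 3–2.
  Nguyen vs Okoro: Okoro wins 5–0.
  Nguyen vs Toma: Toma wins 4–1.
  Okoro vs Toma: Okoro wins 3–2.
Copeland scores (wins − losses):
  Umar: 0 − 4 = -4
  Silva: 2 − 2 = 0
  Nguyen: 1 − 3 = -2
  Okoro: 4 − 0 = 4
  Toma: 3 − 1 = 2
Okoro has the best Copeland score.

Okoro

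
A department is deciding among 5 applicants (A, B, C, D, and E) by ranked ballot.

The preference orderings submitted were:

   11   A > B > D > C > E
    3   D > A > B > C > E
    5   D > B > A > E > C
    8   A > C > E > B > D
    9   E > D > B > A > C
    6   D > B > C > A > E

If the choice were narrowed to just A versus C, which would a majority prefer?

Ballots ranking A above C: 11+3+5+8+9 = 36.
Ballots ranking C above A: 6.
A wins the head-to-head, 36–6.

A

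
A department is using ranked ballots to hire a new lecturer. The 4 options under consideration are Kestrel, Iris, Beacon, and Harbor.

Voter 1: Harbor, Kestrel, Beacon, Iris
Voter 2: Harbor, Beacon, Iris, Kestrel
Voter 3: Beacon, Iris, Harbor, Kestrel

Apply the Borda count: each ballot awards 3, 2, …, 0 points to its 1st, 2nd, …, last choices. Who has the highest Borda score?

Borda scores:
  Kestrel: 2 + 0 + 0 = 2
  Iris: 0 + 1 + 2 = 3
  Beacon: 1 + 2 + 3 = 6
  Harbor: 3 + 3 + 1 = 7
Harbor has the highest total.

Harbor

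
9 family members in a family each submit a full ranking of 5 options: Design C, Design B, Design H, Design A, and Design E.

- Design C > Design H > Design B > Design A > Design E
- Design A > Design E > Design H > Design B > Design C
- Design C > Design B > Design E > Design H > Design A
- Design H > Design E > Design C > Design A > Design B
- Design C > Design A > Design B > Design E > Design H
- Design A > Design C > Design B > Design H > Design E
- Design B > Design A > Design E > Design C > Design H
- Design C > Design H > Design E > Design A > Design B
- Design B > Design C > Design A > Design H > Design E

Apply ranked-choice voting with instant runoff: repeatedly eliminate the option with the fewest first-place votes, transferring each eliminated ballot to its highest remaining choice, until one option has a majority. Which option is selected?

Round 1: Design C 4, Design B 2, Design A 2, Design H 1, Design E 0. Design E has the fewest and is eliminated.
Round 2: Design C 4, Design B 2, Design A 2, Design H 1. Design H has the fewest and is eliminated.
Round 3: Design C 5, Design B 2, Design A 2. Design C has a majority.

Design C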